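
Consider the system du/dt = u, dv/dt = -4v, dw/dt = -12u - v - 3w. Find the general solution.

u(t) = C_1e^(t), v(t) = C_2e^(-4t), w(t) = -3C_1e^(t) + C_2e^(-4t) + C_3e^(-3t)

Coefficient matrix A = [[1, 0, 0], [0, -4, 0], [-12, -1, -3]].
det(A - λI) = 0 gives eigenvalues λ = 1, -4, -3.
For λ=1: eigenvector (1,0,-3).
For λ=-4: eigenvector (0,1,1).
For λ=-3: eigenvector (0,0,1).
General solution: C_1e^(t)(1,0,-3) + C_2e^(-4t)(0,1,1) + C_3e^(-3t)(0,0,1).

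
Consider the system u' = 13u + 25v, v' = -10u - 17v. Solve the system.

Coefficient matrix A = [[13, 25], [-10, -17]].
Characteristic polynomial det(A - λI) = λ^2 + 4λ + 29 = 0.
Eigenvalues λ = -2 ± 5i (complex conjugate pair).
For λ=-2+5i: an eigenvector is (2,-1) - i(1,-1) = (2 - i, -1 + i).
A real fundamental pair from Re and Im of e^((-2+5i)t)v: X_1 = e^(-2t)(cos(5t)·(2,-1) + sin(5t)·(1,-1)), X_2 = e^(-2t)(sin(5t)·(2,-1) - cos(5t)·(1,-1)).
General solution: c_1X_1 + c_2X_2.

u(t) = c_1e^(-2t)sin(5t) + 2c_1e^(-2t)cos(5t) + 2c_2e^(-2t)sin(5t) - c_2e^(-2t)cos(5t), v(t) = -c_1e^(-2t)sin(5t) - c_1e^(-2t)cos(5t) - c_2e^(-2t)sin(5t) + c_2e^(-2t)cos(5t)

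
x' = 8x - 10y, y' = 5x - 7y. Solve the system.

Coefficient matrix A = [[8, -10], [5, -7]].
Characteristic polynomial det(A - λI) = λ^2 - λ - 6 = 0.
Eigenvalues λ = 3, -2.
For λ=3: (A-λI) row 1 is [5, -10], so an eigenvector is (-2, -1).
For λ=-2: (A-λI) row 1 is [10, -10], so an eigenvector is (-1, -1).
General solution: K_1e^(3t)(-2,-1) + K_2e^(-2t)(-1,-1).

x(t) = -2K_1e^(3t) - K_2e^(-2t), y(t) = -K_1e^(3t) - K_2e^(-2t)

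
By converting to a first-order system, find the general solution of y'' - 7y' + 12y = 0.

y(t) = C_1e^(3t) + C_2e^(4t)

Let x_1 = y, x_2 = y'. Then x_1' = x_2 and x_2' = -12x_1 + 7x_2.
A = [[0,1],[-12,7]]; det(A-λI) = λ^2 - 7λ + 12.
Eigenvalues λ = 3, 4 with eigenvectors (1,3), (1,4).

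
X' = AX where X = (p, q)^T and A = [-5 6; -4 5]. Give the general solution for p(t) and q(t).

Coefficient matrix A = [[-5, 6], [-4, 5]].
Characteristic polynomial det(A - λI) = λ^2 - 1 = 0.
Eigenvalues λ = -1, 1.
For λ=-1: (A-λI) row 1 is [-4, 6], so an eigenvector is (-3, -2).
For λ=1: (A-λI) row 1 is [-6, 6], so an eigenvector is (-1, -1).
General solution: K_1e^(-t)(-3,-2) + K_2e^(t)(-1,-1).

p(t) = -3K_1e^(-t) - K_2e^(t), q(t) = -2K_1e^(-t) - K_2e^(t)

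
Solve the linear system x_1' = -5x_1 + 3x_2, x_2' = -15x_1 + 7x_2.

x_1(t) = -C_1e^(t)cos(3t) - C_2e^(t)sin(3t), x_2(t) = C_1e^(t)sin(3t) - 2C_1e^(t)cos(3t) - 2C_2e^(t)sin(3t) - C_2e^(t)cos(3t)

Coefficient matrix A = [[-5, 3], [-15, 7]].
Characteristic polynomial det(A - λI) = λ^2 - 2λ + 10 = 0.
Eigenvalues λ = 1 ± 3i (complex conjugate pair).
For λ=1+3i: an eigenvector is (-1,-2) - i(0,1) = (-1, -2 - i).
A real fundamental pair from Re and Im of e^((1+3i)t)v: X_1 = e^(t)(cos(3t)·(-1,-2) + sin(3t)·(0,1)), X_2 = e^(t)(sin(3t)·(-1,-2) - cos(3t)·(0,1)).
General solution: C_1X_1 + C_2X_2.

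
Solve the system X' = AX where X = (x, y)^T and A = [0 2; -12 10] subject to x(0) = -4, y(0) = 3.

Coefficient matrix A = [[0, 2], [-12, 10]].
Characteristic polynomial det(A - λI) = λ^2 - 10λ + 24 = 0.
Eigenvalues λ = 4, 6.
For λ=4: (A-λI) row 1 is [-4, 2], so an eigenvector is (-1, -2).
For λ=6: (A-λI) row 1 is [-6, 2], so an eigenvector is (1, 3).
General solution: c_1e^(4t)(-1,-2) + c_2e^(6t)(1,3).
Applying x(0)=-4, y(0)=3 gives c_1=15, c_2=11.

x(t) = 11e^(6t) - 15e^(4t), y(t) = 33e^(6t) - 30e^(4t)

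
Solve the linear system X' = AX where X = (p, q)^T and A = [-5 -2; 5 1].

p(t) = K_1e^(-2t)sin(t) + K_1e^(-2t)cos(t) + K_2e^(-2t)sin(t) - K_2e^(-2t)cos(t), q(t) = -K_1e^(-2t)sin(t) - 2K_1e^(-2t)cos(t) - 2K_2e^(-2t)sin(t) + K_2e^(-2t)cos(t)

Coefficient matrix A = [[-5, -2], [5, 1]].
Characteristic polynomial det(A - λI) = λ^2 + 4λ + 5 = 0.
Eigenvalues λ = -2 ± i (complex conjugate pair).
For λ=-2+i: an eigenvector is (1,-2) - i(1,-1) = (1 - i, -2 + i).
A real fundamental pair from Re and Im of e^((-2+i)t)v: X_1 = e^(-2t)(cos(t)·(1,-2) + sin(t)·(1,-1)), X_2 = e^(-2t)(sin(t)·(1,-2) - cos(t)·(1,-1)).
General solution: K_1X_1 + K_2X_2.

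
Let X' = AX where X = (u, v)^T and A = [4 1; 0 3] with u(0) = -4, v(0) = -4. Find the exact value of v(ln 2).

-32

A = [[4,1],[0,3]]; eigenvalues λ = 4, 3.
Eigenvectors: (1,0) for λ=4, (1,-1) for λ=3.
From the initial condition, c_1 = -8, c_2 = 4.
v(ln 2) = (-8)(2^4)(0) + (4)(2^3)(-1) = -32.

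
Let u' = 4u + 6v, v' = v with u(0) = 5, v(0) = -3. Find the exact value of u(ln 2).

-4

A = [[4,6],[0,1]]; eigenvalues λ = 4, 1.
Eigenvectors: (-1,0) for λ=4, (-2,1) for λ=1.
From the initial condition, c_1 = 1, c_2 = -3.
u(ln 2) = (1)(2^4)(-1) + (-3)(2^1)(-2) = -4.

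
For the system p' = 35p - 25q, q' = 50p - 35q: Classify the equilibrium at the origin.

A = [[35,-25],[50,-35]]; det(A-λI) = λ^2 + 25.
λ = 0 ± 5i: zero real part.

center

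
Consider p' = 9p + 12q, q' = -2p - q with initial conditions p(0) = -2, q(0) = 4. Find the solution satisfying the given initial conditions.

p(t) = 18e^(5t) - 20e^(3t), q(t) = -6e^(5t) + 10e^(3t)

Coefficient matrix A = [[9, 12], [-2, -1]].
Characteristic polynomial det(A - λI) = λ^2 - 8λ + 15 = 0.
Eigenvalues λ = 5, 3.
For λ=5: (A-λI) row 1 is [4, 12], so an eigenvector is (-3, 1).
For λ=3: (A-λI) row 1 is [6, 12], so an eigenvector is (-2, 1).
General solution: C_1e^(5t)(-3,1) + C_2e^(3t)(-2,1).
Applying p(0)=-2, q(0)=4 gives C_1=-6, C_2=10.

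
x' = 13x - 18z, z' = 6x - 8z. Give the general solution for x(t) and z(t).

x(t) = -2K_1e^(4t) - 3K_2e^(t), z(t) = -K_1e^(4t) - 2K_2e^(t)

Coefficient matrix A = [[13, -18], [6, -8]].
Characteristic polynomial det(A - λI) = λ^2 - 5λ + 4 = 0.
Eigenvalues λ = 4, 1.
For λ=4: (A-λI) row 1 is [9, -18], so an eigenvector is (-2, -1).
For λ=1: (A-λI) row 1 is [12, -18], so an eigenvector is (-3, -2).
General solution: K_1e^(4t)(-2,-1) + K_2e^(t)(-3,-2).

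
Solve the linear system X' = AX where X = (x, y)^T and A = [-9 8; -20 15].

Coefficient matrix A = [[-9, 8], [-20, 15]].
Characteristic polynomial det(A - λI) = λ^2 - 6λ + 25 = 0.
Eigenvalues λ = 3 ± 4i (complex conjugate pair).
For λ=3+4i: an eigenvector is (-1,-1) - i(1,2) = (-1 - i, -1 - 2i).
A real fundamental pair from Re and Im of e^((3+4i)t)v: X_1 = e^(3t)(cos(4t)·(-1,-1) + sin(4t)·(1,2)), X_2 = e^(3t)(sin(4t)·(-1,-1) - cos(4t)·(1,2)).
General solution: K_1X_1 + K_2X_2.

x(t) = K_1e^(3t)sin(4t) - K_1e^(3t)cos(4t) - K_2e^(3t)sin(4t) - K_2e^(3t)cos(4t), y(t) = 2K_1e^(3t)sin(4t) - K_1e^(3t)cos(4t) - K_2e^(3t)sin(4t) - 2K_2e^(3t)cos(4t)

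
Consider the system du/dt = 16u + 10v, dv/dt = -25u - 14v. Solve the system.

Coefficient matrix A = [[16, 10], [-25, -14]].
Characteristic polynomial det(A - λI) = λ^2 - 2λ + 26 = 0.
Eigenvalues λ = 1 ± 5i (complex conjugate pair).
For λ=1+5i: an eigenvector is (1,-2) - i(-1,1) = (1 + i, -2 - i).
A real fundamental pair from Re and Im of e^((1+5i)t)v: X_1 = e^(t)(cos(5t)·(1,-2) + sin(5t)·(-1,1)), X_2 = e^(t)(sin(5t)·(1,-2) - cos(5t)·(-1,1)).
General solution: K_1X_1 + K_2X_2.

u(t) = -K_1e^(t)sin(5t) + K_1e^(t)cos(5t) + K_2e^(t)sin(5t) + K_2e^(t)cos(5t), v(t) = K_1e^(t)sin(5t) - 2K_1e^(t)cos(5t) - 2K_2e^(t)sin(5t) - K_2e^(t)cos(5t)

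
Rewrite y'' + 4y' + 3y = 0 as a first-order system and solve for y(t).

y(t) = K_1e^(-t) + K_2e^(-3t)

Let x_1 = y, x_2 = y'. Then x_1' = x_2 and x_2' = -3x_1 - 4x_2.
A = [[0,1],[-3,-4]]; det(A-λI) = λ^2 + 4λ + 3.
Eigenvalues λ = -1, -3 with eigenvectors (1,-1), (1,-3).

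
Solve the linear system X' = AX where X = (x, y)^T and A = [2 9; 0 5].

Coefficient matrix A = [[2, 9], [0, 5]].
Characteristic polynomial det(A - λI) = λ^2 - 7λ + 10 = 0.
Eigenvalues λ = 5, 2.
For λ=5: (A-λI) row 1 is [-3, 9], so an eigenvector is (-3, -1).
For λ=2: (A-λI) row 1 is [0, 9], so an eigenvector is (-1, 0).
General solution: K_1e^(5t)(-3,-1) + K_2e^(2t)(-1,0).

x(t) = -3K_1e^(5t) - K_2e^(2t), y(t) = -K_1e^(5t)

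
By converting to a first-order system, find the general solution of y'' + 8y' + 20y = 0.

y(t) = c_1e^(-4t)cos(2t) + c_2e^(-4t)sin(2t)

Let x_1 = y, x_2 = y'. Then x_1' = x_2 and x_2' = -20x_1 - 8x_2.
A = [[0,1],[-20,-8]]; det(A-λI) = λ^2 + 8λ + 20.
Eigenvalues λ = -4 ± 2i.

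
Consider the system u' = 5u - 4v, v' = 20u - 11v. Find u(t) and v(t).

Coefficient matrix A = [[5, -4], [20, -11]].
Characteristic polynomial det(A - λI) = λ^2 + 6λ + 25 = 0.
Eigenvalues λ = -3 ± 4i (complex conjugate pair).
For λ=-3+4i: an eigenvector is (0,1) - i(-1,-2) = (0 + i, 1 + 2i).
A real fundamental pair from Re and Im of e^((-3+4i)t)v: X_1 = e^(-3t)(cos(4t)·(0,1) + sin(4t)·(-1,-2)), X_2 = e^(-3t)(sin(4t)·(0,1) - cos(4t)·(-1,-2)).
General solution: C_1X_1 + C_2X_2.

u(t) = -C_1e^(-3t)sin(4t) + C_2e^(-3t)cos(4t), v(t) = -2C_1e^(-3t)sin(4t) + C_1e^(-3t)cos(4t) + C_2e^(-3t)sin(4t) + 2C_2e^(-3t)cos(4t)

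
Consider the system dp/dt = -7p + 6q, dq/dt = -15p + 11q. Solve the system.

Coefficient matrix A = [[-7, 6], [-15, 11]].
Characteristic polynomial det(A - λI) = λ^2 - 4λ + 13 = 0.
Eigenvalues λ = 2 ± 3i (complex conjugate pair).
For λ=2+3i: an eigenvector is (-1,-2) - i(-1,-1) = (-1 + i, -2 + i).
A real fundamental pair from Re and Im of e^((2+3i)t)v: X_1 = e^(2t)(cos(3t)·(-1,-2) + sin(3t)·(-1,-1)), X_2 = e^(2t)(sin(3t)·(-1,-2) - cos(3t)·(-1,-1)).
General solution: c_1X_1 + c_2X_2.

p(t) = -c_1e^(2t)sin(3t) - c_1e^(2t)cos(3t) - c_2e^(2t)sin(3t) + c_2e^(2t)cos(3t), q(t) = -c_1e^(2t)sin(3t) - 2c_1e^(2t)cos(3t) - 2c_2e^(2t)sin(3t) + c_2e^(2t)cos(3t)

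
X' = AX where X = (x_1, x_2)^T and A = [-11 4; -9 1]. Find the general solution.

Coefficient matrix A = [[-11, 4], [-9, 1]].
Characteristic polynomial det(A - λI) = λ^2 + 10λ + 25 = 0.
Single eigenvalue λ = -5 with algebraic multiplicity 2.
Eigenvector v = (-2,-3); generalized eigenvector w with (A-λI)w=v is (-1,-2).
General solution: e^(-5t)[K_1·v + K_2·(t·v + w)].

x_1(t) = -2K_1e^(-5t) - 2K_2te^(-5t) - K_2e^(-5t), x_2(t) = -3K_1e^(-5t) - 3K_2te^(-5t) - 2K_2e^(-5t)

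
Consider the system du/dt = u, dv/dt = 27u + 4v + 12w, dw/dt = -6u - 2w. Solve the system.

u(t) = C_1e^(t), v(t) = -C_1e^(t) + C_2e^(4t) - 2C_3e^(-2t), w(t) = -2C_1e^(t) + C_3e^(-2t)

Coefficient matrix A = [[1, 0, 0], [27, 4, 12], [-6, 0, -2]].
det(A - λI) = 0 gives eigenvalues λ = 1, 4, -2.
For λ=1: eigenvector (1,-1,-2).
For λ=4: eigenvector (0,1,0).
For λ=-2: eigenvector (0,-2,1).
General solution: C_1e^(t)(1,-1,-2) + C_2e^(4t)(0,1,0) + C_3e^(-2t)(0,-2,1).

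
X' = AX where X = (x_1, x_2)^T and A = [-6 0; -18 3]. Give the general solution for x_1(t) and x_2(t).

x_1(t) = -K_1e^(-6t), x_2(t) = -2K_1e^(-6t) + K_2e^(3t)

Coefficient matrix A = [[-6, 0], [-18, 3]].
Characteristic polynomial det(A - λI) = λ^2 + 3λ - 18 = 0.
Eigenvalues λ = -6, 3.
For λ=-6: (A-λI) row 2 is [-18, 9], so an eigenvector is (-1, -2).
For λ=3: (A-λI) row 1 is [-9, 0], so an eigenvector is (0, 1).
General solution: K_1e^(-6t)(-1,-2) + K_2e^(3t)(0,1).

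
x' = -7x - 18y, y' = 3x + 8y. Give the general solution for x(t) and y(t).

x(t) = -3c_1e^(-t) + 2c_2e^(2t), y(t) = c_1e^(-t) - c_2e^(2t)

Coefficient matrix A = [[-7, -18], [3, 8]].
Characteristic polynomial det(A - λI) = λ^2 - λ - 2 = 0.
Eigenvalues λ = -1, 2.
For λ=-1: (A-λI) row 1 is [-6, -18], so an eigenvector is (-3, 1).
For λ=2: (A-λI) row 1 is [-9, -18], so an eigenvector is (2, -1).
General solution: c_1e^(-t)(-3,1) + c_2e^(2t)(2,-1).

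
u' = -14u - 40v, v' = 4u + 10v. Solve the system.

Coefficient matrix A = [[-14, -40], [4, 10]].
Characteristic polynomial det(A - λI) = λ^2 + 4λ + 20 = 0.
Eigenvalues λ = -2 ± 4i (complex conjugate pair).
For λ=-2+4i: an eigenvector is (-3,1) - i(-1,0) = (-3 + i, 1).
A real fundamental pair from Re and Im of e^((-2+4i)t)v: X_1 = e^(-2t)(cos(4t)·(-3,1) + sin(4t)·(-1,0)), X_2 = e^(-2t)(sin(4t)·(-3,1) - cos(4t)·(-1,0)).
General solution: K_1X_1 + K_2X_2.

u(t) = -K_1e^(-2t)sin(4t) - 3K_1e^(-2t)cos(4t) - 3K_2e^(-2t)sin(4t) + K_2e^(-2t)cos(4t), v(t) = K_1e^(-2t)cos(4t) + K_2e^(-2t)sin(4t)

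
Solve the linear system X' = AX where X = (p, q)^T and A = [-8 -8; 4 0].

p(t) = -C_1e^(-4t)sin(4t) + C_1e^(-4t)cos(4t) + C_2e^(-4t)sin(4t) + C_2e^(-4t)cos(4t), q(t) = C_1e^(-4t)sin(4t) - C_2e^(-4t)cos(4t)

Coefficient matrix A = [[-8, -8], [4, 0]].
Characteristic polynomial det(A - λI) = λ^2 + 8λ + 32 = 0.
Eigenvalues λ = -4 ± 4i (complex conjugate pair).
For λ=-4+4i: an eigenvector is (1,0) - i(-1,1) = (1 + i, 0 - i).
A real fundamental pair from Re and Im of e^((-4+4i)t)v: X_1 = e^(-4t)(cos(4t)·(1,0) + sin(4t)·(-1,1)), X_2 = e^(-4t)(sin(4t)·(1,0) - cos(4t)·(-1,1)).
General solution: C_1X_1 + C_2X_2.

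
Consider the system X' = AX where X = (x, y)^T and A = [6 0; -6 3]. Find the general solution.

Coefficient matrix A = [[6, 0], [-6, 3]].
Characteristic polynomial det(A - λI) = λ^2 - 9λ + 18 = 0.
Eigenvalues λ = 3, 6.
For λ=3: (A-λI) row 1 is [3, 0], so an eigenvector is (0, -1).
For λ=6: (A-λI) row 2 is [-6, -3], so an eigenvector is (1, -2).
General solution: c_1e^(3t)(0,-1) + c_2e^(6t)(1,-2).

x(t) = c_2e^(6t), y(t) = -c_1e^(3t) - 2c_2e^(6t)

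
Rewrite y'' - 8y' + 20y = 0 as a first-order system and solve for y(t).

y(t) = c_1e^(4t)cos(2t) + c_2e^(4t)sin(2t)

Let x_1 = y, x_2 = y'. Then x_1' = x_2 and x_2' = -20x_1 + 8x_2.
A = [[0,1],[-20,8]]; det(A-λI) = λ^2 - 8λ + 20.
Eigenvalues λ = 4 ± 2i.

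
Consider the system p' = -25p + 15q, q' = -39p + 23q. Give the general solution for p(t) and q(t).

Coefficient matrix A = [[-25, 15], [-39, 23]].
Characteristic polynomial det(A - λI) = λ^2 + 2λ + 10 = 0.
Eigenvalues λ = -1 ± 3i (complex conjugate pair).
For λ=-1+3i: an eigenvector is (-1,-2) - i(-2,-3) = (-1 + 2i, -2 + 3i).
A real fundamental pair from Re and Im of e^((-1+3i)t)v: X_1 = e^(-t)(cos(3t)·(-1,-2) + sin(3t)·(-2,-3)), X_2 = e^(-t)(sin(3t)·(-1,-2) - cos(3t)·(-2,-3)).
General solution: K_1X_1 + K_2X_2.

p(t) = -2K_1e^(-t)sin(3t) - K_1e^(-t)cos(3t) - K_2e^(-t)sin(3t) + 2K_2e^(-t)cos(3t), q(t) = -3K_1e^(-t)sin(3t) - 2K_1e^(-t)cos(3t) - 2K_2e^(-t)sin(3t) + 3K_2e^(-t)cos(3t)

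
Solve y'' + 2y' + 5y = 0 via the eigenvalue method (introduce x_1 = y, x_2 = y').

y(t) = C_1e^(-t)cos(2t) + C_2e^(-t)sin(2t)

Let x_1 = y, x_2 = y'. Then x_1' = x_2 and x_2' = -5x_1 - 2x_2.
A = [[0,1],[-5,-2]]; det(A-λI) = λ^2 + 2λ + 5.
Eigenvalues λ = -1 ± 2i.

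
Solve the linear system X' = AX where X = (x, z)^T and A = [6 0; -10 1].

Coefficient matrix A = [[6, 0], [-10, 1]].
Characteristic polynomial det(A - λI) = λ^2 - 7λ + 6 = 0.
Eigenvalues λ = 1, 6.
For λ=1: (A-λI) row 1 is [5, 0], so an eigenvector is (0, -1).
For λ=6: (A-λI) row 2 is [-10, -5], so an eigenvector is (1, -2).
General solution: c_1e^(t)(0,-1) + c_2e^(6t)(1,-2).

x(t) = c_2e^(6t), z(t) = -c_1e^(t) - 2c_2e^(6t)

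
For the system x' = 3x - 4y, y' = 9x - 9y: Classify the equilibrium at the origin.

stable improper node

A = [[3,-4],[9,-9]]; det(A-λI) = λ^2 + 6λ + 9.
repeated λ = -3 with a single eigenvector.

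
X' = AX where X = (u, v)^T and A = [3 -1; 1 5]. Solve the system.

Coefficient matrix A = [[3, -1], [1, 5]].
Characteristic polynomial det(A - λI) = λ^2 - 8λ + 16 = 0.
Single eigenvalue λ = 4 with algebraic multiplicity 2.
Eigenvector v = (-1,1); generalized eigenvector w with (A-λI)w=v is (1,0).
General solution: e^(4t)[K_1·v + K_2·(t·v + w)].

u(t) = -K_1e^(4t) - K_2te^(4t) + K_2e^(4t), v(t) = K_1e^(4t) + K_2te^(4t)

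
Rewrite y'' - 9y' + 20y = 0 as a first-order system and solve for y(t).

y(t) = C_1e^(5t) + C_2e^(4t)

Let x_1 = y, x_2 = y'. Then x_1' = x_2 and x_2' = -20x_1 + 9x_2.
A = [[0,1],[-20,9]]; det(A-λI) = λ^2 - 9λ + 20.
Eigenvalues λ = 5, 4 with eigenvectors (1,5), (1,4).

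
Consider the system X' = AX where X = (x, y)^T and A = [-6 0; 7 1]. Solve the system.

Coefficient matrix A = [[-6, 0], [7, 1]].
Characteristic polynomial det(A - λI) = λ^2 + 5λ - 6 = 0.
Eigenvalues λ = -6, 1.
For λ=-6: (A-λI) row 2 is [7, 7], so an eigenvector is (1, -1).
For λ=1: (A-λI) row 1 is [-7, 0], so an eigenvector is (0, -1).
General solution: C_1e^(-6t)(1,-1) + C_2e^(t)(0,-1).

x(t) = C_1e^(-6t), y(t) = -C_1e^(-6t) - C_2e^(t)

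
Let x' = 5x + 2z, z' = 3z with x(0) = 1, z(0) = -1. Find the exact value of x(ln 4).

A = [[5,2],[0,3]]; eigenvalues λ = 3, 5.
Eigenvectors: (-1,1) for λ=3, (1,0) for λ=5.
From the initial condition, c_1 = -1, c_2 = 0.
x(ln 4) = (-1)(4^3)(-1) + (0)(4^5)(1) = 64.

64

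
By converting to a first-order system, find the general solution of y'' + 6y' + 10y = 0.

Let x_1 = y, x_2 = y'. Then x_1' = x_2 and x_2' = -10x_1 - 6x_2.
A = [[0,1],[-10,-6]]; det(A-λI) = λ^2 + 6λ + 10.
Eigenvalues λ = -3 ± i.

y(t) = K_1e^(-3t)cos(t) + K_2e^(-3t)sin(t)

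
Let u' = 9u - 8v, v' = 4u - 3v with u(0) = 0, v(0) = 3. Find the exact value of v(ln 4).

-3048

A = [[9,-8],[4,-3]]; eigenvalues λ = 1, 5.
Eigenvectors: (-1,-1) for λ=1, (2,1) for λ=5.
From the initial condition, c_1 = -6, c_2 = -3.
v(ln 4) = (-6)(4^1)(-1) + (-3)(4^5)(1) = -3048.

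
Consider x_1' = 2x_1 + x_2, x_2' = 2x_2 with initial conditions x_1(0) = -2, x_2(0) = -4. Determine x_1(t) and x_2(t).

x_1(t) = -4te^(2t) - 2e^(2t), x_2(t) = -4e^(2t)

Coefficient matrix A = [[2, 1], [0, 2]].
Characteristic polynomial det(A - λI) = λ^2 - 4λ + 4 = 0.
Single eigenvalue λ = 2 with algebraic multiplicity 2.
Eigenvector v = (1,0); generalized eigenvector w with (A-λI)w=v is (-2,1).
General solution: e^(2t)[c_1·v + c_2·(t·v + w)].
Applying x_1(0)=-2, x_2(0)=-4 gives c_1=-10, c_2=-4.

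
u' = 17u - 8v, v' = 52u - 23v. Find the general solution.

u(t) = -C_1e^(-3t)sin(4t) + C_1e^(-3t)cos(4t) + C_2e^(-3t)sin(4t) + C_2e^(-3t)cos(4t), v(t) = -2C_1e^(-3t)sin(4t) + 3C_1e^(-3t)cos(4t) + 3C_2e^(-3t)sin(4t) + 2C_2e^(-3t)cos(4t)

Coefficient matrix A = [[17, -8], [52, -23]].
Characteristic polynomial det(A - λI) = λ^2 + 6λ + 25 = 0.
Eigenvalues λ = -3 ± 4i (complex conjugate pair).
For λ=-3+4i: an eigenvector is (1,3) - i(-1,-2) = (1 + i, 3 + 2i).
A real fundamental pair from Re and Im of e^((-3+4i)t)v: X_1 = e^(-3t)(cos(4t)·(1,3) + sin(4t)·(-1,-2)), X_2 = e^(-3t)(sin(4t)·(1,3) - cos(4t)·(-1,-2)).
General solution: C_1X_1 + C_2X_2.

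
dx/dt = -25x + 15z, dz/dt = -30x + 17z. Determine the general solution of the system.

x(t) = -2C_1e^(-4t)sin(3t) + C_1e^(-4t)cos(3t) + C_2e^(-4t)sin(3t) + 2C_2e^(-4t)cos(3t), z(t) = -3C_1e^(-4t)sin(3t) + C_1e^(-4t)cos(3t) + C_2e^(-4t)sin(3t) + 3C_2e^(-4t)cos(3t)

Coefficient matrix A = [[-25, 15], [-30, 17]].
Characteristic polynomial det(A - λI) = λ^2 + 8λ + 25 = 0.
Eigenvalues λ = -4 ± 3i (complex conjugate pair).
For λ=-4+3i: an eigenvector is (1,1) - i(-2,-3) = (1 + 2i, 1 + 3i).
A real fundamental pair from Re and Im of e^((-4+3i)t)v: X_1 = e^(-4t)(cos(3t)·(1,1) + sin(3t)·(-2,-3)), X_2 = e^(-4t)(sin(3t)·(1,1) - cos(3t)·(-2,-3)).
General solution: C_1X_1 + C_2X_2.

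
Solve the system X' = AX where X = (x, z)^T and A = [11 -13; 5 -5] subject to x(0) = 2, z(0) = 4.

Coefficient matrix A = [[11, -13], [5, -5]].
Characteristic polynomial det(A - λI) = λ^2 - 6λ + 10 = 0.
Eigenvalues λ = 3 ± i (complex conjugate pair).
For λ=3+i: an eigenvector is (2,1) - i(3,2) = (2 - 3i, 1 - 2i).
A real fundamental pair from Re and Im of e^((3+i)t)v: X_1 = e^(3t)(cos(t)·(2,1) + sin(t)·(3,2)), X_2 = e^(3t)(sin(t)·(2,1) - cos(t)·(3,2)).
General solution: C_1X_1 + C_2X_2.
Applying x(0)=2, z(0)=4 gives C_1=-8, C_2=-6.

x(t) = -36e^(3t)sin(t) + 2e^(3t)cos(t), z(t) = -22e^(3t)sin(t) + 4e^(3t)cos(t)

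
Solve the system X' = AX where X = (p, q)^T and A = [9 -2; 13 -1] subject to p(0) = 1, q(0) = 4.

p(t) = -3e^(4t)sin(t) + e^(4t)cos(t), q(t) = -7e^(4t)sin(t) + 4e^(4t)cos(t)

Coefficient matrix A = [[9, -2], [13, -1]].
Characteristic polynomial det(A - λI) = λ^2 - 8λ + 17 = 0.
Eigenvalues λ = 4 ± i (complex conjugate pair).
For λ=4+i: an eigenvector is (-1,-3) - i(1,2) = (-1 - i, -3 - 2i).
A real fundamental pair from Re and Im of e^((4+i)t)v: X_1 = e^(4t)(cos(t)·(-1,-3) + sin(t)·(1,2)), X_2 = e^(4t)(sin(t)·(-1,-3) - cos(t)·(1,2)).
General solution: K_1X_1 + K_2X_2.
Applying p(0)=1, q(0)=4 gives K_1=-2, K_2=1.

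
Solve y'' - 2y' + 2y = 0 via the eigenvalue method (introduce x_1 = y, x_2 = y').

y(t) = K_1e^(t)cos(t) + K_2e^(t)sin(t)

Let x_1 = y, x_2 = y'. Then x_1' = x_2 and x_2' = -2x_1 + 2x_2.
A = [[0,1],[-2,2]]; det(A-λI) = λ^2 - 2λ + 2.
Eigenvalues λ = 1 ± i.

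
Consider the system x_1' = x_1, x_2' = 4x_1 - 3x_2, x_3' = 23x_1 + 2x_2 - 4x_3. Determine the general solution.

x_1(t) = c_2e^(t), x_2(t) = c_1e^(-3t) + c_2e^(t), x_3(t) = 2c_1e^(-3t) + 5c_2e^(t) + c_3e^(-4t)

Coefficient matrix A = [[1, 0, 0], [4, -3, 0], [23, 2, -4]].
det(A - λI) = 0 gives eigenvalues λ = -3, 1, -4.
For λ=-3: eigenvector (0,1,2).
For λ=1: eigenvector (1,1,5).
For λ=-4: eigenvector (0,0,1).
General solution: c_1e^(-3t)(0,1,2) + c_2e^(t)(1,1,5) + c_3e^(-4t)(0,0,1).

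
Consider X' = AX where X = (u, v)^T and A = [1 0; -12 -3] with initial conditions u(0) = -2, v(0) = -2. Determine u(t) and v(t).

Coefficient matrix A = [[1, 0], [-12, -3]].
Characteristic polynomial det(A - λI) = λ^2 + 2λ - 3 = 0.
Eigenvalues λ = 1, -3.
For λ=1: (A-λI) row 2 is [-12, -4], so an eigenvector is (1, -3).
For λ=-3: (A-λI) row 1 is [4, 0], so an eigenvector is (0, 1).
General solution: c_1e^(t)(1,-3) + c_2e^(-3t)(0,1).
Applying u(0)=-2, v(0)=-2 gives c_1=-2, c_2=-8.

u(t) = -2e^(t), v(t) = 6e^(t) - 8e^(-3t)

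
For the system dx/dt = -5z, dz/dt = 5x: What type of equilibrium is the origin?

center

A = [[0,-5],[5,0]]; det(A-λI) = λ^2 + 25.
λ = 0 ± 5i: zero real part.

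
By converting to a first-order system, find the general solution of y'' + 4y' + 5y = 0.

Let x_1 = y, x_2 = y'. Then x_1' = x_2 and x_2' = -5x_1 - 4x_2.
A = [[0,1],[-5,-4]]; det(A-λI) = λ^2 + 4λ + 5.
Eigenvalues λ = -2 ± i.

y(t) = c_1e^(-2t)cos(t) + c_2e^(-2t)sin(t)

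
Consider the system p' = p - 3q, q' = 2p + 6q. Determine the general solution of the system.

Coefficient matrix A = [[1, -3], [2, 6]].
Characteristic polynomial det(A - λI) = λ^2 - 7λ + 12 = 0.
Eigenvalues λ = 4, 3.
For λ=4: (A-λI) row 1 is [-3, -3], so an eigenvector is (-1, 1).
For λ=3: (A-λI) row 1 is [-2, -3], so an eigenvector is (3, -2).
General solution: c_1e^(4t)(-1,1) + c_2e^(3t)(3,-2).

p(t) = -c_1e^(4t) + 3c_2e^(3t), q(t) = c_1e^(4t) - 2c_2e^(3t)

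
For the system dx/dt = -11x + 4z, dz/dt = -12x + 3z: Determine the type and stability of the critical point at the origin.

A = [[-11,4],[-12,3]]; det(A-λI) = λ^2 + 8λ + 15.
λ = -3, -5: both negative.

stable node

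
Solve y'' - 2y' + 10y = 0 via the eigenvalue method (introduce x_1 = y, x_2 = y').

y(t) = K_1e^(t)cos(3t) + K_2e^(t)sin(3t)

Let x_1 = y, x_2 = y'. Then x_1' = x_2 and x_2' = -10x_1 + 2x_2.
A = [[0,1],[-10,2]]; det(A-λI) = λ^2 - 2λ + 10.
Eigenvalues λ = 1 ± 3i.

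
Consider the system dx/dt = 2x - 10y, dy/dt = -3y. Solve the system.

Coefficient matrix A = [[2, -10], [0, -3]].
Characteristic polynomial det(A - λI) = λ^2 + λ - 6 = 0.
Eigenvalues λ = -3, 2.
For λ=-3: (A-λI) row 1 is [5, -10], so an eigenvector is (-2, -1).
For λ=2: (A-λI) row 1 is [0, -10], so an eigenvector is (-1, 0).
General solution: K_1e^(-3t)(-2,-1) + K_2e^(2t)(-1,0).

x(t) = -2K_1e^(-3t) - K_2e^(2t), y(t) = -K_1e^(-3t)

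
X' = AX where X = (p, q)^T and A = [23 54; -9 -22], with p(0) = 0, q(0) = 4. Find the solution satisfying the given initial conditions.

p(t) = 24e^(5t) - 24e^(-4t), q(t) = -8e^(5t) + 12e^(-4t)

Coefficient matrix A = [[23, 54], [-9, -22]].
Characteristic polynomial det(A - λI) = λ^2 - λ - 20 = 0.
Eigenvalues λ = -4, 5.
For λ=-4: (A-λI) row 1 is [27, 54], so an eigenvector is (-2, 1).
For λ=5: (A-λI) row 1 is [18, 54], so an eigenvector is (3, -1).
General solution: K_1e^(-4t)(-2,1) + K_2e^(5t)(3,-1).
Applying p(0)=0, q(0)=4 gives K_1=12, K_2=8.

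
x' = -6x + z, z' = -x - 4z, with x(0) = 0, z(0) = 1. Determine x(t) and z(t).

x(t) = te^(-5t), z(t) = te^(-5t) + e^(-5t)

Coefficient matrix A = [[-6, 1], [-1, -4]].
Characteristic polynomial det(A - λI) = λ^2 + 10λ + 25 = 0.
Single eigenvalue λ = -5 with algebraic multiplicity 2.
Eigenvector v = (-1,-1); generalized eigenvector w with (A-λI)w=v is (1,0).
General solution: e^(-5t)[C_1·v + C_2·(t·v + w)].
Applying x(0)=0, z(0)=1 gives C_1=-1, C_2=-1.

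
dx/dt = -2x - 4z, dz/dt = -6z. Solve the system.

x(t) = -K_1e^(-6t) + K_2e^(-2t), z(t) = -K_1e^(-6t)

Coefficient matrix A = [[-2, -4], [0, -6]].
Characteristic polynomial det(A - λI) = λ^2 + 8λ + 12 = 0.
Eigenvalues λ = -6, -2.
For λ=-6: (A-λI) row 1 is [4, -4], so an eigenvector is (-1, -1).
For λ=-2: (A-λI) row 1 is [0, -4], so an eigenvector is (1, 0).
General solution: K_1e^(-6t)(-1,-1) + K_2e^(-2t)(1,0).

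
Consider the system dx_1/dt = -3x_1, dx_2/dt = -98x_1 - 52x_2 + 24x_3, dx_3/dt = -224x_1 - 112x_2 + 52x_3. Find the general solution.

Coefficient matrix A = [[-3, 0, 0], [-98, -52, 24], [-224, -112, 52]].
det(A - λI) = 0 gives eigenvalues λ = -3, -4, 4.
For λ=-3: eigenvector (1,-2,0).
For λ=-4: eigenvector (0,1,2).
For λ=4: eigenvector (0,3,7).
General solution: K_1e^(-3t)(1,-2,0) + K_2e^(-4t)(0,1,2) + K_3e^(4t)(0,3,7).

x_1(t) = K_1e^(-3t), x_2(t) = -2K_1e^(-3t) + K_2e^(-4t) + 3K_3e^(4t), x_3(t) = 2K_2e^(-4t) + 7K_3e^(4t)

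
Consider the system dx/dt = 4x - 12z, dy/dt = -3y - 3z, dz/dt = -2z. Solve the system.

Coefficient matrix A = [[4, 0, -12], [0, -3, -3], [0, 0, -2]].
det(A - λI) = 0 gives eigenvalues λ = 4, -3, -2.
For λ=4: eigenvector (1,0,0).
For λ=-3: eigenvector (0,1,0).
For λ=-2: eigenvector (2,-3,1).
General solution: K_1e^(4t)(1,0,0) + K_2e^(-3t)(0,1,0) + K_3e^(-2t)(2,-3,1).

x(t) = K_1e^(4t) + 2K_3e^(-2t), y(t) = K_2e^(-3t) - 3K_3e^(-2t), z(t) = K_3e^(-2t)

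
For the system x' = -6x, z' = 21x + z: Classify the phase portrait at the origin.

saddle

A = [[-6,0],[21,1]]; det(A-λI) = λ^2 + 5λ - 6.
λ = -6, 1: opposite signs.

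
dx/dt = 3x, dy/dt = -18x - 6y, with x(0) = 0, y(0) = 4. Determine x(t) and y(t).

Coefficient matrix A = [[3, 0], [-18, -6]].
Characteristic polynomial det(A - λI) = λ^2 + 3λ - 18 = 0.
Eigenvalues λ = -6, 3.
For λ=-6: (A-λI) row 1 is [9, 0], so an eigenvector is (0, 1).
For λ=3: (A-λI) row 2 is [-18, -9], so an eigenvector is (1, -2).
General solution: c_1e^(-6t)(0,1) + c_2e^(3t)(1,-2).
Applying x(0)=0, y(0)=4 gives c_1=4, c_2=0.

x(t) = 0, y(t) = 4e^(-6t)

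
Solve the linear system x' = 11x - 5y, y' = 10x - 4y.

x(t) = K_1e^(t) + K_2e^(6t), y(t) = 2K_1e^(t) + K_2e^(6t)

Coefficient matrix A = [[11, -5], [10, -4]].
Characteristic polynomial det(A - λI) = λ^2 - 7λ + 6 = 0.
Eigenvalues λ = 1, 6.
For λ=1: (A-λI) row 1 is [10, -5], so an eigenvector is (1, 2).
For λ=6: (A-λI) row 1 is [5, -5], so an eigenvector is (1, 1).
General solution: K_1e^(t)(1,2) + K_2e^(6t)(1,1).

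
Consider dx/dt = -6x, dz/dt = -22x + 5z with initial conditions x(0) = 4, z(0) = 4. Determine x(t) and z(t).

Coefficient matrix A = [[-6, 0], [-22, 5]].
Characteristic polynomial det(A - λI) = λ^2 + λ - 30 = 0.
Eigenvalues λ = -6, 5.
For λ=-6: (A-λI) row 2 is [-22, 11], so an eigenvector is (1, 2).
For λ=5: (A-λI) row 1 is [-11, 0], so an eigenvector is (0, -1).
General solution: K_1e^(-6t)(1,2) + K_2e^(5t)(0,-1).
Applying x(0)=4, z(0)=4 gives K_1=4, K_2=4.

x(t) = 4e^(-6t), z(t) = -4e^(5t) + 8e^(-6t)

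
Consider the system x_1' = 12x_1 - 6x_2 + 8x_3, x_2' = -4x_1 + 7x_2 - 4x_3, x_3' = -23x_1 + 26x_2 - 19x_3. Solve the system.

x_1(t) = K_1e^(4t) - 2K_2e^(-t) - 4K_3e^(-3t), x_2(t) = K_2e^(-t) + 2K_3e^(-3t), x_3(t) = -K_1e^(4t) + 4K_2e^(-t) + 9K_3e^(-3t)

Coefficient matrix A = [[12, -6, 8], [-4, 7, -4], [-23, 26, -19]].
det(A - λI) = 0 gives eigenvalues λ = 4, -1, -3.
For λ=4: eigenvector (1,0,-1).
For λ=-1: eigenvector (-2,1,4).
For λ=-3: eigenvector (-4,2,9).
General solution: K_1e^(4t)(1,0,-1) + K_2e^(-t)(-2,1,4) + K_3e^(-3t)(-4,2,9).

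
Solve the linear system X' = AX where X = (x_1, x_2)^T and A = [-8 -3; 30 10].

x_1(t) = c_1e^(t)cos(3t) + c_2e^(t)sin(3t), x_2(t) = c_1e^(t)sin(3t) - 3c_1e^(t)cos(3t) - 3c_2e^(t)sin(3t) - c_2e^(t)cos(3t)

Coefficient matrix A = [[-8, -3], [30, 10]].
Characteristic polynomial det(A - λI) = λ^2 - 2λ + 10 = 0.
Eigenvalues λ = 1 ± 3i (complex conjugate pair).
For λ=1+3i: an eigenvector is (1,-3) - i(0,1) = (1, -3 - i).
A real fundamental pair from Re and Im of e^((1+3i)t)v: X_1 = e^(t)(cos(3t)·(1,-3) + sin(3t)·(0,1)), X_2 = e^(t)(sin(3t)·(1,-3) - cos(3t)·(0,1)).
General solution: c_1X_1 + c_2X_2.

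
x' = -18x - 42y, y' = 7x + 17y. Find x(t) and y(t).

x(t) = -2K_1e^(3t) - 3K_2e^(-4t), y(t) = K_1e^(3t) + K_2e^(-4t)

Coefficient matrix A = [[-18, -42], [7, 17]].
Characteristic polynomial det(A - λI) = λ^2 + λ - 12 = 0.
Eigenvalues λ = 3, -4.
For λ=3: (A-λI) row 1 is [-21, -42], so an eigenvector is (-2, 1).
For λ=-4: (A-λI) row 1 is [-14, -42], so an eigenvector is (-3, 1).
General solution: K_1e^(3t)(-2,1) + K_2e^(-4t)(-3,1).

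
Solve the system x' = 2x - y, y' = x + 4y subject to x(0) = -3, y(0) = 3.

Coefficient matrix A = [[2, -1], [1, 4]].
Characteristic polynomial det(A - λI) = λ^2 - 6λ + 9 = 0.
Single eigenvalue λ = 3 with algebraic multiplicity 2.
Eigenvector v = (-1,1); generalized eigenvector w with (A-λI)w=v is (2,-1).
General solution: e^(3t)[K_1·v + K_2·(t·v + w)].
Applying x(0)=-3, y(0)=3 gives K_1=3, K_2=0.

x(t) = -3e^(3t), y(t) = 3e^(3t)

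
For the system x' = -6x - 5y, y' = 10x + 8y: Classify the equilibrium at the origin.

A = [[-6,-5],[10,8]]; det(A-λI) = λ^2 - 2λ + 2.
λ = 1 ± i: positive real part.

unstable spiral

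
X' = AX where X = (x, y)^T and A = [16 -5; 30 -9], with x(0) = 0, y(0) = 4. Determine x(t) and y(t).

Coefficient matrix A = [[16, -5], [30, -9]].
Characteristic polynomial det(A - λI) = λ^2 - 7λ + 6 = 0.
Eigenvalues λ = 6, 1.
For λ=6: (A-λI) row 1 is [10, -5], so an eigenvector is (-1, -2).
For λ=1: (A-λI) row 1 is [15, -5], so an eigenvector is (1, 3).
General solution: K_1e^(6t)(-1,-2) + K_2e^(t)(1,3).
Applying x(0)=0, y(0)=4 gives K_1=4, K_2=4.

x(t) = -4e^(6t) + 4e^(t), y(t) = -8e^(6t) + 12e^(t)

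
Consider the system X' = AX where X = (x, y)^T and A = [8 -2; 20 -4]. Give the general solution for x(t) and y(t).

Coefficient matrix A = [[8, -2], [20, -4]].
Characteristic polynomial det(A - λI) = λ^2 - 4λ + 8 = 0.
Eigenvalues λ = 2 ± 2i (complex conjugate pair).
For λ=2+2i: an eigenvector is (1,3) - i(0,1) = (1, 3 - i).
A real fundamental pair from Re and Im of e^((2+2i)t)v: X_1 = e^(2t)(cos(2t)·(1,3) + sin(2t)·(0,1)), X_2 = e^(2t)(sin(2t)·(1,3) - cos(2t)·(0,1)).
General solution: c_1X_1 + c_2X_2.

x(t) = c_1e^(2t)cos(2t) + c_2e^(2t)sin(2t), y(t) = c_1e^(2t)sin(2t) + 3c_1e^(2t)cos(2t) + 3c_2e^(2t)sin(2t) - c_2e^(2t)cos(2t)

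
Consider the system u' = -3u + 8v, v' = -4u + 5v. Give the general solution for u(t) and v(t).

Coefficient matrix A = [[-3, 8], [-4, 5]].
Characteristic polynomial det(A - λI) = λ^2 - 2λ + 17 = 0.
Eigenvalues λ = 1 ± 4i (complex conjugate pair).
For λ=1+4i: an eigenvector is (1,0) - i(-1,-1) = (1 + i, 0 + i).
A real fundamental pair from Re and Im of e^((1+4i)t)v: X_1 = e^(t)(cos(4t)·(1,0) + sin(4t)·(-1,-1)), X_2 = e^(t)(sin(4t)·(1,0) - cos(4t)·(-1,-1)).
General solution: C_1X_1 + C_2X_2.

u(t) = -C_1e^(t)sin(4t) + C_1e^(t)cos(4t) + C_2e^(t)sin(4t) + C_2e^(t)cos(4t), v(t) = -C_1e^(t)sin(4t) + C_2e^(t)cos(4t)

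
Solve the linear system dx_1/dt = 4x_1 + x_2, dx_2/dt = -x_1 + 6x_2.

Coefficient matrix A = [[4, 1], [-1, 6]].
Characteristic polynomial det(A - λI) = λ^2 - 10λ + 25 = 0.
Single eigenvalue λ = 5 with algebraic multiplicity 2.
Eigenvector v = (-1,-1); generalized eigenvector w with (A-λI)w=v is (-1,-2).
General solution: e^(5t)[C_1·v + C_2·(t·v + w)].

x_1(t) = -C_1e^(5t) - C_2te^(5t) - C_2e^(5t), x_2(t) = -C_1e^(5t) - C_2te^(5t) - 2C_2e^(5t)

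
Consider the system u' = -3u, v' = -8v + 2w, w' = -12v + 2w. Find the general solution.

u(t) = K_3e^(-3t), v(t) = K_1e^(-2t) + K_2e^(-4t), w(t) = 3K_1e^(-2t) + 2K_2e^(-4t)

Coefficient matrix A = [[-3, 0, 0], [0, -8, 2], [0, -12, 2]].
det(A - λI) = 0 gives eigenvalues λ = -2, -4, -3.
For λ=-2: eigenvector (0,1,3).
For λ=-4: eigenvector (0,1,2).
For λ=-3: eigenvector (1,0,0).
General solution: K_1e^(-2t)(0,1,3) + K_2e^(-4t)(0,1,2) + K_3e^(-3t)(1,0,0).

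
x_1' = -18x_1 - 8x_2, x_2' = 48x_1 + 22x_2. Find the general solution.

Coefficient matrix A = [[-18, -8], [48, 22]].
Characteristic polynomial det(A - λI) = λ^2 - 4λ - 12 = 0.
Eigenvalues λ = -2, 6.
For λ=-2: (A-λI) row 1 is [-16, -8], so an eigenvector is (1, -2).
For λ=6: (A-λI) row 1 is [-24, -8], so an eigenvector is (1, -3).
General solution: C_1e^(-2t)(1,-2) + C_2e^(6t)(1,-3).

x_1(t) = C_1e^(-2t) + C_2e^(6t), x_2(t) = -2C_1e^(-2t) - 3C_2e^(6t)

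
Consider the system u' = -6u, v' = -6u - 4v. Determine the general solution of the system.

Coefficient matrix A = [[-6, 0], [-6, -4]].
Characteristic polynomial det(A - λI) = λ^2 + 10λ + 24 = 0.
Eigenvalues λ = -6, -4.
For λ=-6: (A-λI) row 2 is [-6, 2], so an eigenvector is (1, 3).
For λ=-4: (A-λI) row 1 is [-2, 0], so an eigenvector is (0, 1).
General solution: C_1e^(-6t)(1,3) + C_2e^(-4t)(0,1).

u(t) = C_1e^(-6t), v(t) = 3C_1e^(-6t) + C_2e^(-4t)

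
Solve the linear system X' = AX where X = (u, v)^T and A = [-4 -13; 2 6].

u(t) = 2C_1e^(t)sin(t) - 3C_1e^(t)cos(t) - 3C_2e^(t)sin(t) - 2C_2e^(t)cos(t), v(t) = -C_1e^(t)sin(t) + C_1e^(t)cos(t) + C_2e^(t)sin(t) + C_2e^(t)cos(t)

Coefficient matrix A = [[-4, -13], [2, 6]].
Characteristic polynomial det(A - λI) = λ^2 - 2λ + 2 = 0.
Eigenvalues λ = 1 ± i (complex conjugate pair).
For λ=1+i: an eigenvector is (-3,1) - i(2,-1) = (-3 - 2i, 1 + i).
A real fundamental pair from Re and Im of e^((1+i)t)v: X_1 = e^(t)(cos(t)·(-3,1) + sin(t)·(2,-1)), X_2 = e^(t)(sin(t)·(-3,1) - cos(t)·(2,-1)).
General solution: C_1X_1 + C_2X_2.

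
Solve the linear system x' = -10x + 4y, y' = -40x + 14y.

x(t) = K_1e^(2t)sin(4t) - K_2e^(2t)cos(4t), y(t) = 3K_1e^(2t)sin(4t) + K_1e^(2t)cos(4t) + K_2e^(2t)sin(4t) - 3K_2e^(2t)cos(4t)

Coefficient matrix A = [[-10, 4], [-40, 14]].
Characteristic polynomial det(A - λI) = λ^2 - 4λ + 20 = 0.
Eigenvalues λ = 2 ± 4i (complex conjugate pair).
For λ=2+4i: an eigenvector is (0,1) - i(1,3) = (0 - i, 1 - 3i).
A real fundamental pair from Re and Im of e^((2+4i)t)v: X_1 = e^(2t)(cos(4t)·(0,1) + sin(4t)·(1,3)), X_2 = e^(2t)(sin(4t)·(0,1) - cos(4t)·(1,3)).
General solution: K_1X_1 + K_2X_2.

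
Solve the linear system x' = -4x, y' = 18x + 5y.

Coefficient matrix A = [[-4, 0], [18, 5]].
Characteristic polynomial det(A - λI) = λ^2 - λ - 20 = 0.
Eigenvalues λ = -4, 5.
For λ=-4: (A-λI) row 2 is [18, 9], so an eigenvector is (-1, 2).
For λ=5: (A-λI) row 1 is [-9, 0], so an eigenvector is (0, 1).
General solution: K_1e^(-4t)(-1,2) + K_2e^(5t)(0,1).

x(t) = -K_1e^(-4t), y(t) = 2K_1e^(-4t) + K_2e^(5t)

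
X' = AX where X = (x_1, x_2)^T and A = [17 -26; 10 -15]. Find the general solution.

Coefficient matrix A = [[17, -26], [10, -15]].
Characteristic polynomial det(A - λI) = λ^2 - 2λ + 5 = 0.
Eigenvalues λ = 1 ± 2i (complex conjugate pair).
For λ=1+2i: an eigenvector is (3,2) - i(-2,-1) = (3 + 2i, 2 + i).
A real fundamental pair from Re and Im of e^((1+2i)t)v: X_1 = e^(t)(cos(2t)·(3,2) + sin(2t)·(-2,-1)), X_2 = e^(t)(sin(2t)·(3,2) - cos(2t)·(-2,-1)).
General solution: K_1X_1 + K_2X_2.

x_1(t) = -2K_1e^(t)sin(2t) + 3K_1e^(t)cos(2t) + 3K_2e^(t)sin(2t) + 2K_2e^(t)cos(2t), x_2(t) = -K_1e^(t)sin(2t) + 2K_1e^(t)cos(2t) + 2K_2e^(t)sin(2t) + K_2e^(t)cos(2t)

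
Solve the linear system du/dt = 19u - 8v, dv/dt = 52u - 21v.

u(t) = K_1e^(-t)sin(4t) - K_1e^(-t)cos(4t) - K_2e^(-t)sin(4t) - K_2e^(-t)cos(4t), v(t) = 2K_1e^(-t)sin(4t) - 3K_1e^(-t)cos(4t) - 3K_2e^(-t)sin(4t) - 2K_2e^(-t)cos(4t)

Coefficient matrix A = [[19, -8], [52, -21]].
Characteristic polynomial det(A - λI) = λ^2 + 2λ + 17 = 0.
Eigenvalues λ = -1 ± 4i (complex conjugate pair).
For λ=-1+4i: an eigenvector is (-1,-3) - i(1,2) = (-1 - i, -3 - 2i).
A real fundamental pair from Re and Im of e^((-1+4i)t)v: X_1 = e^(-t)(cos(4t)·(-1,-3) + sin(4t)·(1,2)), X_2 = e^(-t)(sin(4t)·(-1,-3) - cos(4t)·(1,2)).
General solution: K_1X_1 + K_2X_2.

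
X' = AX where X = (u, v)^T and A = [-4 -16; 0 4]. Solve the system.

Coefficient matrix A = [[-4, -16], [0, 4]].
Characteristic polynomial det(A - λI) = λ^2 - 16 = 0.
Eigenvalues λ = -4, 4.
For λ=-4: (A-λI) row 1 is [0, -16], so an eigenvector is (-1, 0).
For λ=4: (A-λI) row 1 is [-8, -16], so an eigenvector is (2, -1).
General solution: c_1e^(-4t)(-1,0) + c_2e^(4t)(2,-1).

u(t) = -c_1e^(-4t) + 2c_2e^(4t), v(t) = -c_2e^(4t)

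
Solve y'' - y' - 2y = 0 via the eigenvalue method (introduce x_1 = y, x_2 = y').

Let x_1 = y, x_2 = y'. Then x_1' = x_2 and x_2' = 2x_1 + x_2.
A = [[0,1],[2,1]]; det(A-λI) = λ^2 - λ - 2.
Eigenvalues λ = 2, -1 with eigenvectors (1,2), (1,-1).

y(t) = K_1e^(2t) + K_2e^(-t)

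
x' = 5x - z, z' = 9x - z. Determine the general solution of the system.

x(t) = -C_1e^(2t) - C_2te^(2t), z(t) = -3C_1e^(2t) - 3C_2te^(2t) + C_2e^(2t)

Coefficient matrix A = [[5, -1], [9, -1]].
Characteristic polynomial det(A - λI) = λ^2 - 4λ + 4 = 0.
Single eigenvalue λ = 2 with algebraic multiplicity 2.
Eigenvector v = (-1,-3); generalized eigenvector w with (A-λI)w=v is (0,1).
General solution: e^(2t)[C_1·v + C_2·(t·v + w)].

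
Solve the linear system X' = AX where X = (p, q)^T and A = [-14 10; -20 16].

p(t) = -K_1e^(-4t) - K_2e^(6t), q(t) = -K_1e^(-4t) - 2K_2e^(6t)

Coefficient matrix A = [[-14, 10], [-20, 16]].
Characteristic polynomial det(A - λI) = λ^2 - 2λ - 24 = 0.
Eigenvalues λ = -4, 6.
For λ=-4: (A-λI) row 1 is [-10, 10], so an eigenvector is (-1, -1).
For λ=6: (A-λI) row 1 is [-20, 10], so an eigenvector is (-1, -2).
General solution: K_1e^(-4t)(-1,-1) + K_2e^(6t)(-1,-2).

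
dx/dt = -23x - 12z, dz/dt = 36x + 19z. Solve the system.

x(t) = -K_1e^(t) - 2K_2e^(-5t), z(t) = 2K_1e^(t) + 3K_2e^(-5t)

Coefficient matrix A = [[-23, -12], [36, 19]].
Characteristic polynomial det(A - λI) = λ^2 + 4λ - 5 = 0.
Eigenvalues λ = 1, -5.
For λ=1: (A-λI) row 1 is [-24, -12], so an eigenvector is (-1, 2).
For λ=-5: (A-λI) row 1 is [-18, -12], so an eigenvector is (-2, 3).
General solution: K_1e^(t)(-1,2) + K_2e^(-5t)(-2,3).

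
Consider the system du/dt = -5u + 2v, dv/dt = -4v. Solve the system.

u(t) = -2c_1e^(-4t) + c_2e^(-5t), v(t) = -c_1e^(-4t)

Coefficient matrix A = [[-5, 2], [0, -4]].
Characteristic polynomial det(A - λI) = λ^2 + 9λ + 20 = 0.
Eigenvalues λ = -4, -5.
For λ=-4: (A-λI) row 1 is [-1, 2], so an eigenvector is (-2, -1).
For λ=-5: (A-λI) row 1 is [0, 2], so an eigenvector is (1, 0).
General solution: c_1e^(-4t)(-2,-1) + c_2e^(-5t)(1,0).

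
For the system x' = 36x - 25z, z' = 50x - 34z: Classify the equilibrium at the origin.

unstable spiral

A = [[36,-25],[50,-34]]; det(A-λI) = λ^2 - 2λ + 26.
λ = 1 ± 5i: positive real part.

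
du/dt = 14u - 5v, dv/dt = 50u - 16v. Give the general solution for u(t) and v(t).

u(t) = -C_1e^(-t)sin(5t) + C_2e^(-t)cos(5t), v(t) = -3C_1e^(-t)sin(5t) + C_1e^(-t)cos(5t) + C_2e^(-t)sin(5t) + 3C_2e^(-t)cos(5t)

Coefficient matrix A = [[14, -5], [50, -16]].
Characteristic polynomial det(A - λI) = λ^2 + 2λ + 26 = 0.
Eigenvalues λ = -1 ± 5i (complex conjugate pair).
For λ=-1+5i: an eigenvector is (0,1) - i(-1,-3) = (0 + i, 1 + 3i).
A real fundamental pair from Re and Im of e^((-1+5i)t)v: X_1 = e^(-t)(cos(5t)·(0,1) + sin(5t)·(-1,-3)), X_2 = e^(-t)(sin(5t)·(0,1) - cos(5t)·(-1,-3)).
General solution: C_1X_1 + C_2X_2.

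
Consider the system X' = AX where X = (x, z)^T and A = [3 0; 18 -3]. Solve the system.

Coefficient matrix A = [[3, 0], [18, -3]].
Characteristic polynomial det(A - λI) = λ^2 - 9 = 0.
Eigenvalues λ = 3, -3.
For λ=3: (A-λI) row 2 is [18, -6], so an eigenvector is (-1, -3).
For λ=-3: (A-λI) row 1 is [6, 0], so an eigenvector is (0, 1).
General solution: C_1e^(3t)(-1,-3) + C_2e^(-3t)(0,1).

x(t) = -C_1e^(3t), z(t) = -3C_1e^(3t) + C_2e^(-3t)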